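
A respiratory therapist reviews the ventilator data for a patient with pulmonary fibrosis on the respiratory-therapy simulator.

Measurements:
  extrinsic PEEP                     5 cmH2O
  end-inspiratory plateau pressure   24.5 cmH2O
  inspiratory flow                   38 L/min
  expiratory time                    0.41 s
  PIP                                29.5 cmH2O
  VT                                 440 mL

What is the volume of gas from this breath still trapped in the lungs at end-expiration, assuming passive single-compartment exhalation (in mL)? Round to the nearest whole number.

Flow: 38 L/min ÷ 60 = 0.6333 L/s.
R = (PIP − Pplat)/V̇ = (29.5 − 24.5) / 0.6333 = 5.0/0.6333 = 7.895 cmH2O·s/L.
C = Vt/(Pplat − PEEP) = 440.0 / (24.5 − 5) = 440.0/19.5 = 22.564 mL/cmH2O.
τ = R × C = 7.895 × 0.02256 L/cmH2O = 0.1781 s.
Fraction remaining = e^(−Te/τ) = e^(−0.41/0.1781) = 0.1001.
Trapped volume = 440.0 × 0.1001 = 44.044 mL.

44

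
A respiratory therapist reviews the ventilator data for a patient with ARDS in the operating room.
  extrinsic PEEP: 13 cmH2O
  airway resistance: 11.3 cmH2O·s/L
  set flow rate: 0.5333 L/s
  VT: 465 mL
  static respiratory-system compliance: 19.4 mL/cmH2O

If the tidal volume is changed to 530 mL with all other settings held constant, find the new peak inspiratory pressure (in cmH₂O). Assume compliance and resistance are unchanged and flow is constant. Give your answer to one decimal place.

46.3

PIP = Vt/C + R·V̇ + PEEP (constant-flow equation of motion).
Only the elastic term changes: ΔPIP = ΔVt / C = (530 − 465) / 19.4 = 3.351 cmH2O.
Original PIP = 465/19.4 + 11.3×0.5333 + 13 = 42.995 cmH2O; new PIP = 42.995 + (3.351) = 46.346 cmH2O.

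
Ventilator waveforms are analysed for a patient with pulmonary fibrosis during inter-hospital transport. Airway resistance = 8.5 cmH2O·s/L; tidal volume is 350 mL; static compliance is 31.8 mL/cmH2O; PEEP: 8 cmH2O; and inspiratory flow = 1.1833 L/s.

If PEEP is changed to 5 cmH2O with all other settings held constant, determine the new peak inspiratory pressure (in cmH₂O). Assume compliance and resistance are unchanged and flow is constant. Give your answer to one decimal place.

26.1

PIP = Vt/C + R·V̇ + PEEP (constant-flow equation of motion).
Only the baseline term changes: ΔPIP = ΔPEEP = 5 − 8 = -3.0 cmH2O.
Original PIP = 350/31.8 + 8.5×1.1833 + 8 = 29.064 cmH2O; new PIP = 29.064 + (-3.0) = 26.064 cmH2O.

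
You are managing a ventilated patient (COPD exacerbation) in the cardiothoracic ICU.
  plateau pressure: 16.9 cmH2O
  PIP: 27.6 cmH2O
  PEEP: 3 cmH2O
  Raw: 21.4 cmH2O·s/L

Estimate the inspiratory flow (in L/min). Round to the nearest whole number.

30

flow = (PIP − Pplat) / Raw = (27.6 − 16.9) / 21.4 = 0.5 L/s × 60 = 30.0 L/min.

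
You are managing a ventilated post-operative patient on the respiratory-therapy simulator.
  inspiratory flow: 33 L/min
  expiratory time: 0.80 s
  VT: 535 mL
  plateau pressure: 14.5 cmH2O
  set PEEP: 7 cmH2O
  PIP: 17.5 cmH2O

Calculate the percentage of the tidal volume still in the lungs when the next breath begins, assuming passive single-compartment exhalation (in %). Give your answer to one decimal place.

12.8

Flow: 33 L/min ÷ 60 = 0.55 L/s.
R = (PIP − Pplat)/V̇ = (17.5 − 14.5) / 0.55 = 3.0/0.55 = 5.455 cmH2O·s/L.
C = Vt/(Pplat − PEEP) = 535.0 / (14.5 − 7) = 535.0/7.5 = 71.333 mL/cmH2O.
τ = R × C = 5.455 × 0.07133 L/cmH2O = 0.3891 s.
Fraction remaining at end-expiration = e^(−Te/τ) = e^(−0.80/0.3891) = 0.128 → 12.8%.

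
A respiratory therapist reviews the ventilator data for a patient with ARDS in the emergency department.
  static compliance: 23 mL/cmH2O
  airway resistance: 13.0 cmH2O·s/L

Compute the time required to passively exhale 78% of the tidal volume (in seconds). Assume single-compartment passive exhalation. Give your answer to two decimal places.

0.45

τ = R × C = 13.0 × 23 mL/cmH2O = 13.0 × 0.023 L/cmH2O = 0.299 s.
Exhaled fraction f = 1 − e^(−t/τ) → t = −τ·ln(1 − f) = −0.299·ln(0.22) = 0.4527 s.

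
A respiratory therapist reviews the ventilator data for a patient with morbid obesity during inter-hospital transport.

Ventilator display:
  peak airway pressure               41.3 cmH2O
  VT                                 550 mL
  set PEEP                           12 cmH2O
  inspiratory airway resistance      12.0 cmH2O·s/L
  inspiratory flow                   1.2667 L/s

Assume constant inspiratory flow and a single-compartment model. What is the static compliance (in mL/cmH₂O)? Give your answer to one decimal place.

39.0

Equation of motion (constant flow): PIP = Vt/C + R·V̇ + PEEP.
Vt/C = PIP − R·V̇ − PEEP = 41.3 − 12.0×1.2667 − 12 = 41.3 − 15.2 − 12 = 14.1 cmH2O.
C = Vt / 14.1 = 550 / 14.1 = 39.007 mL/cmH2O.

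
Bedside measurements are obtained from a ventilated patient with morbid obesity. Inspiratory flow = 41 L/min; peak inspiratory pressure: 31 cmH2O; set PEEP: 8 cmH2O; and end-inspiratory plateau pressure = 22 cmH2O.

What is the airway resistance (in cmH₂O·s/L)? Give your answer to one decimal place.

13.2

Flow: 41 L/min ÷ 60 = 0.6833 L/s.
Raw = (PIP − Pplat) / flow = (31 − 22) / 0.6833 = 9.0 / 0.6833 = 13.171 cmH2O·s/L.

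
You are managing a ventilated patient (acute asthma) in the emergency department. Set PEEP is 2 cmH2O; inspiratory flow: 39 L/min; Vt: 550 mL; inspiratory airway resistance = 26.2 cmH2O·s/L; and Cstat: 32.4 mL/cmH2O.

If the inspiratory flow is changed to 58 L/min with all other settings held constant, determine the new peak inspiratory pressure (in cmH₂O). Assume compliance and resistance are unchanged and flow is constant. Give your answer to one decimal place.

Flow: 39 L/min ÷ 60 = 0.65 L/s.
New flow: 58 L/min ÷ 60 = 0.9667 L/s.
PIP = Vt/C + R·V̇ + PEEP (constant-flow equation of motion).
Only the resistive term changes: ΔPIP = R × ΔV̇ = 26.2 × (0.9667 − 0.65) = 26.2 × 0.3167 = 8.298 cmH2O.
Original PIP = 550/32.4 + 26.2×0.65 + 2 = 36.005 cmH2O; new PIP = 36.005 + (8.298) = 44.303 cmH2O.

44.3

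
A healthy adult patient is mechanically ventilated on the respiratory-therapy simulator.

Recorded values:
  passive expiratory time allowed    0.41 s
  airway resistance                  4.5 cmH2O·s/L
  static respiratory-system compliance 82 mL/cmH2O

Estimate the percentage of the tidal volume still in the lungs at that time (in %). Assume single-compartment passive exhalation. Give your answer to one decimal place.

32.9

τ = R × C = 4.5 × 82 mL/cmH2O = 4.5 × 0.082 L/cmH2O = 0.369 s.
Passive exhalation: V(t)/V₀ = e^(−t/τ) = e^(−0.41/0.369) = 0.3292.
Fraction remaining = 0.3292 → 32.92%.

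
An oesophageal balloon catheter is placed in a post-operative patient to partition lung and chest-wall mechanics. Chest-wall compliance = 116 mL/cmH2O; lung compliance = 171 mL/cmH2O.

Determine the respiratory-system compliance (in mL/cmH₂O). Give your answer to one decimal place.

Lung and chest wall are elastances in series: 1/Crs = 1/CL + 1/Ccw.
1/Crs = 1/171 + 1/116 = 0.01447.
Crs = 69.109 mL/cmH2O.

69.1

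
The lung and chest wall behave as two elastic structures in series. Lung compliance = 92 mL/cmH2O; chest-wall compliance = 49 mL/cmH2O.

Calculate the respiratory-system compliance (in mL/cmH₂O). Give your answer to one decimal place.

Lung and chest wall are elastances in series: 1/Crs = 1/CL + 1/Ccw.
1/Crs = 1/92 + 1/49 = 0.03128.
Crs = 31.969 mL/cmH2O.

32.0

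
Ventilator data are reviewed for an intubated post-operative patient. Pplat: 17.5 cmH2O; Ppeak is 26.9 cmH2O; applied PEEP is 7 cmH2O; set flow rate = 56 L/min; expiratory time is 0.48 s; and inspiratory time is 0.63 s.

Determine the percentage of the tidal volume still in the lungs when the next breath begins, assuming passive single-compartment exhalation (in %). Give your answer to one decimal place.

Flow: 56 L/min ÷ 60 = 0.9333 L/s.
Vt = flow × Ti = 0.9333 L/s × 0.63 s × 1000 mL/L = 587.98 mL.
R = (PIP − Pplat)/V̇ = (26.9 − 17.5) / 0.9333 = 9.4/0.9333 = 10.072 cmH2O·s/L.
C = Vt/(Pplat − PEEP) = 587.98 / (17.5 − 7) = 587.98/10.5 = 55.998 mL/cmH2O.
τ = R × C = 10.072 × 0.056 L/cmH2O = 0.564 s.
Fraction remaining at end-expiration = e^(−Te/τ) = e^(−0.48/0.564) = 0.427 → 42.7%.

42.7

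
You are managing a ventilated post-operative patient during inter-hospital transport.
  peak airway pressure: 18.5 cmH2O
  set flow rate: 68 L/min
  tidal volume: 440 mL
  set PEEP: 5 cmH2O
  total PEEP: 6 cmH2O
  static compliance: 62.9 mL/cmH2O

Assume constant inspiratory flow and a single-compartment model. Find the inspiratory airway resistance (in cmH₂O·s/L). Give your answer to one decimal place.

Flow: 68 L/min ÷ 60 = 1.1333 L/s.
Total PEEP = 6 cmH2O (set 5 + intrinsic 1); this is the baseline alveolar pressure.
Equation of motion (constant flow): PIP = Vt/C + R·V̇ + PEEP.
R·V̇ = PIP − Vt/C − PEEP = 18.5 − 440/62.9 − 6 = 18.5 − 6.995 − 6 = 5.505 cmH2O.
R = 5.505 / 1.1333 = 4.857 cmH2O·s/L.

4.9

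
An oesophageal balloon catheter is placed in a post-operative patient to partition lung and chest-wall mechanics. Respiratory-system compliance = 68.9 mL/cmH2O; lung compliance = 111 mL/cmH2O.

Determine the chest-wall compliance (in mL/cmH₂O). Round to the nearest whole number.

1/Ccw = 1/Crs − 1/CL.
1/Ccw = 1/68.9 − 1/111 = 0.005505.
Ccw = 181.65 mL/cmH2O.

182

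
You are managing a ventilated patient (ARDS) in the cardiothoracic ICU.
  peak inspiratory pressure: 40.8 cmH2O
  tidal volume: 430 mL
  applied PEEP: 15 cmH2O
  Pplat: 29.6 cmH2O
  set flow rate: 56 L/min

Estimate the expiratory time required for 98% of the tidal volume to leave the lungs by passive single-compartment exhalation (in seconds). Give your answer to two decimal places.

1.38

Flow: 56 L/min ÷ 60 = 0.9333 L/s.
R = (PIP − Pplat)/V̇ = (40.8 − 29.6) / 0.9333 = 11.2/0.9333 = 12.0 cmH2O·s/L.
C = Vt/(Pplat − PEEP) = 430.0 / (29.6 − 15) = 430.0/14.6 = 29.452 mL/cmH2O.
τ = R × C = 12.0 × 0.02945 L/cmH2O = 0.3534 s.
t = −τ·ln(1 − 0.98) = −0.3534·ln(0.02) = 1.383 s.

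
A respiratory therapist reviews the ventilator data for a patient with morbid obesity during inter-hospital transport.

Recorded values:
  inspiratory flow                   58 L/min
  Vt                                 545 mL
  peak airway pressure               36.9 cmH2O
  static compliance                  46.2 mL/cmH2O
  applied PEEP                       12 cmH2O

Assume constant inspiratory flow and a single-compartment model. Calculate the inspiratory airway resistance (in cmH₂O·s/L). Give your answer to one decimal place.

13.6

Flow: 58 L/min ÷ 60 = 0.9667 L/s.
Equation of motion (constant flow): PIP = Vt/C + R·V̇ + PEEP.
R·V̇ = PIP − Vt/C − PEEP = 36.9 − 545/46.2 − 12 = 36.9 − 11.797 − 12 = 13.103 cmH2O.
R = 13.103 / 0.9667 = 13.554 cmH2O·s/L.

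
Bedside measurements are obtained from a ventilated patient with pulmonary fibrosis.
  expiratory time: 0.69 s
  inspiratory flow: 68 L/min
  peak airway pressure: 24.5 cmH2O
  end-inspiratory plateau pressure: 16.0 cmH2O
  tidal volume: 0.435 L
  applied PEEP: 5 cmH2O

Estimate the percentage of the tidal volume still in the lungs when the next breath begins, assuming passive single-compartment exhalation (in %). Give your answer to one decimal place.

9.8

Flow: 68 L/min ÷ 60 = 1.1333 L/s.
R = (PIP − Pplat)/V̇ = (24.5 − 16.0) / 1.1333 = 8.5/1.1333 = 7.5 cmH2O·s/L.
C = Vt/(Pplat − PEEP) = 435.0 / (16.0 − 5) = 435.0/11.0 = 39.545 mL/cmH2O.
τ = R × C = 7.5 × 0.03955 L/cmH2O = 0.2966 s.
Fraction remaining at end-expiration = e^(−Te/τ) = e^(−0.69/0.2966) = 0.09765 → 9.765%.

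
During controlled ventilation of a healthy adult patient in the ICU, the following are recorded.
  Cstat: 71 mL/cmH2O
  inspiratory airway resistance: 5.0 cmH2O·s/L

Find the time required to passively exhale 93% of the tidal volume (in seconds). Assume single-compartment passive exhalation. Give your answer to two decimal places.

τ = R × C = 5.0 × 71 mL/cmH2O = 5.0 × 0.071 L/cmH2O = 0.355 s.
Exhaled fraction f = 1 − e^(−t/τ) → t = −τ·ln(1 − f) = −0.355·ln(0.07) = 0.944 s.

0.94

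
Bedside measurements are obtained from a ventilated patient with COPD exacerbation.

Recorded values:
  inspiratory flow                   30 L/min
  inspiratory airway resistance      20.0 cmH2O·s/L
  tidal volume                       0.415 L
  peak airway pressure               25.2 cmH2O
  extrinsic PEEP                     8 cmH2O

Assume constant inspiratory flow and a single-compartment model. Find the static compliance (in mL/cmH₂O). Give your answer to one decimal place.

57.6

Flow: 30 L/min ÷ 60 = 0.5 L/s.
Equation of motion (constant flow): PIP = Vt/C + R·V̇ + PEEP.
Vt/C = PIP − R·V̇ − PEEP = 25.2 − 20.0×0.5 − 8 = 25.2 − 10.0 − 8 = 7.2 cmH2O.
C = Vt / 7.2 = 415 / 7.2 = 57.639 mL/cmH2O.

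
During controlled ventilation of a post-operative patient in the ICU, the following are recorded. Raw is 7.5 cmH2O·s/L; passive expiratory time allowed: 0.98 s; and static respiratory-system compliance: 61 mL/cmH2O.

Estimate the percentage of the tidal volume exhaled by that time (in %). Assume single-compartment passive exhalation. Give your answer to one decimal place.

88.3

τ = R × C = 7.5 × 61 mL/cmH2O = 7.5 × 0.061 L/cmH2O = 0.4575 s.
Passive exhalation: V(t)/V₀ = e^(−t/τ) = e^(−0.98/0.4575) = 0.1174.
Fraction exhaled = 1 − 0.1174 = 0.8826 → 88.26%.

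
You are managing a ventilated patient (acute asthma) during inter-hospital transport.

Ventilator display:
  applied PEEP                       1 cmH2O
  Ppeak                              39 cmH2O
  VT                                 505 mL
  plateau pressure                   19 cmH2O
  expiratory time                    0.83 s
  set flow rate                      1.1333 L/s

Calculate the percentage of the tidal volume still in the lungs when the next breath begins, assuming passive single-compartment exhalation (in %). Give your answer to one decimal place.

18.7

R = (PIP − Pplat)/V̇ = (39 − 19) / 1.1333 = 20.0/1.1333 = 17.648 cmH2O·s/L.
C = Vt/(Pplat − PEEP) = 505.0 / (19 − 1) = 505.0/18.0 = 28.056 mL/cmH2O.
τ = R × C = 17.648 × 0.02806 L/cmH2O = 0.4952 s.
Fraction remaining at end-expiration = e^(−Te/τ) = e^(−0.83/0.4952) = 0.1871 → 18.71%.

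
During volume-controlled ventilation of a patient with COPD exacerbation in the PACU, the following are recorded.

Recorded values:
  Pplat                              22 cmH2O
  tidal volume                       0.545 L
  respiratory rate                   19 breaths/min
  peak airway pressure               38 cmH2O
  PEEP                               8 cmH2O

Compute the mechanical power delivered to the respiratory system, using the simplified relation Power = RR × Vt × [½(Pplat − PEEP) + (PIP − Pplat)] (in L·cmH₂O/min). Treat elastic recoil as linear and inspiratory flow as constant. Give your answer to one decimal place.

Per-breath work = Vt × [½(Pplat−PEEP) + (PIP−Pplat)] = 0.545 × [0.5×14.0 + 16.0] = 0.545 × 23.0 = 12.535 L·cmH2O.
Power = 19 × 12.535 = 238.17 L·cmH2O/min.

238.2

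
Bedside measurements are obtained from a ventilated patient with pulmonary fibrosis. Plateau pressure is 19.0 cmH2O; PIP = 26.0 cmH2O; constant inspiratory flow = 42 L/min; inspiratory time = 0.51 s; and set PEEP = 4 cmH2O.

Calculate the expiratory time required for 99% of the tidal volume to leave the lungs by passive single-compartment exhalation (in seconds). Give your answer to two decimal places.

1.10

Flow: 42 L/min ÷ 60 = 0.7 L/s.
Vt = flow × Ti = 0.7 L/s × 0.51 s × 1000 mL/L = 357.0 mL.
R = (PIP − Pplat)/V̇ = (26.0 − 19.0) / 0.7 = 7.0/0.7 = 10.0 cmH2O·s/L.
C = Vt/(Pplat − PEEP) = 357.0 / (19.0 − 4) = 357.0/15.0 = 23.8 mL/cmH2O.
τ = R × C = 10.0 × 0.0238 L/cmH2O = 0.238 s.
t = −τ·ln(1 − 0.99) = −0.238·ln(0.01) = 1.096 s.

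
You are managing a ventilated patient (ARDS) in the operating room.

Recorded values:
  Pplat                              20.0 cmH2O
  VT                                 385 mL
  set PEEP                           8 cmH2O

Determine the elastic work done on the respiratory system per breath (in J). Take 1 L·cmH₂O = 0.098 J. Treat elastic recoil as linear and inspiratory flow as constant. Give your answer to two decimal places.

Elastic work ≈ ½ × (Pplat − PEEP) × Vt = 0.5 × (20.0 − 8) × 0.385 L = 0.5 × 12.0 × 0.385 = 2.31 L·cmH2O.
× 0.098 J/(L·cmH2O) → 0.2264 J.

0.23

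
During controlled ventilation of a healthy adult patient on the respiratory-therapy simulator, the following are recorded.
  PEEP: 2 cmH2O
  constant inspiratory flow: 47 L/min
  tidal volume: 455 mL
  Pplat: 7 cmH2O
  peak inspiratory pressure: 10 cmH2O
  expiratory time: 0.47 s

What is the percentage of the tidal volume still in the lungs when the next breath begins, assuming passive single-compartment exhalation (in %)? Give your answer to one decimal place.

Flow: 47 L/min ÷ 60 = 0.7833 L/s.
R = (PIP − Pplat)/V̇ = (10 − 7) / 0.7833 = 3.0/0.7833 = 3.83 cmH2O·s/L.
C = Vt/(Pplat − PEEP) = 455.0 / (7 − 2) = 455.0/5.0 = 91.0 mL/cmH2O.
τ = R × C = 3.83 × 0.091 L/cmH2O = 0.3485 s.
Fraction remaining at end-expiration = e^(−Te/τ) = e^(−0.47/0.3485) = 0.2596 → 25.96%.

26.0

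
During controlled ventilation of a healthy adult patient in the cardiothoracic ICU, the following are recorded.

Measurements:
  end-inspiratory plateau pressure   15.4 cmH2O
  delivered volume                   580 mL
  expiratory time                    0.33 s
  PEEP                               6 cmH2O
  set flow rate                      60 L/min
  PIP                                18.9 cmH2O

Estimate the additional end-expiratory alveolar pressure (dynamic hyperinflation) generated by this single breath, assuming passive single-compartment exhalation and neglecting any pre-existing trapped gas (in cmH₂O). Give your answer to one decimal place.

Flow: 60 L/min ÷ 60 = 1 L/s.
R = (PIP − Pplat)/V̇ = (18.9 − 15.4) / 1 = 3.5/1 = 3.5 cmH2O·s/L.
C = Vt/(Pplat − PEEP) = 580.0 / (15.4 − 6) = 580.0/9.4 = 61.702 mL/cmH2O.
τ = R × C = 3.5 × 0.0617 L/cmH2O = 0.216 s.
Fraction remaining = e^(−Te/τ) = e^(−0.33/0.216) = 0.217; trapped volume = 580.0 × 0.217 = 125.86 mL.
Additional alveolar pressure from trapping ≈ V_trapped / C = 125.86 / 61.702 = 2.04 cmH2O.

2.0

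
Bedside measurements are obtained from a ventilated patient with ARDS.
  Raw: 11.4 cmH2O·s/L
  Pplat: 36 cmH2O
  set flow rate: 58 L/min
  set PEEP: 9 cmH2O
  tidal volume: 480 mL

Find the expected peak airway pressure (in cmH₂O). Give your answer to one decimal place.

Flow: 58 L/min ÷ 60 = 0.9667 L/s.
PIP = Pplat + Raw × flow = 36 + 11.4 × 0.9667 = 36 + 11.02 = 47.02 cmH2O.

47.0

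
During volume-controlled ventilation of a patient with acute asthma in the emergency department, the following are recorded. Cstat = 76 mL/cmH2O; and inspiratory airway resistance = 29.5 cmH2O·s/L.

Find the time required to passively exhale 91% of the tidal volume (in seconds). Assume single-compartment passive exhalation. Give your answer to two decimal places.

5.40

τ = R × C = 29.5 × 76 mL/cmH2O = 29.5 × 0.076 L/cmH2O = 2.242 s.
Exhaled fraction f = 1 − e^(−t/τ) → t = −τ·ln(1 − f) = −2.242·ln(0.09) = 5.399 s.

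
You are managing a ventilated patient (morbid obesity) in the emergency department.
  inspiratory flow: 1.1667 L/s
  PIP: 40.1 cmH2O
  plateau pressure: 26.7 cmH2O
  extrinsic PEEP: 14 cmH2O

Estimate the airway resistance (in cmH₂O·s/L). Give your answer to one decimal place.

Raw = (PIP − Pplat) / flow = (40.1 − 26.7) / 1.1667 = 13.4 / 1.1667 = 11.485 cmH2O·s/L.

11.5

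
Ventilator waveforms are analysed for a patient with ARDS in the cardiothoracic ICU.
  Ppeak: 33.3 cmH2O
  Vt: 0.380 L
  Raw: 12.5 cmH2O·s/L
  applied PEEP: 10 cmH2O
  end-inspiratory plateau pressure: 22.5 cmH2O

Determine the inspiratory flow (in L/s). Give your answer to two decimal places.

flow = (PIP − Pplat) / Raw = 10.8 / 12.5 = 0.864 L/s.

0.86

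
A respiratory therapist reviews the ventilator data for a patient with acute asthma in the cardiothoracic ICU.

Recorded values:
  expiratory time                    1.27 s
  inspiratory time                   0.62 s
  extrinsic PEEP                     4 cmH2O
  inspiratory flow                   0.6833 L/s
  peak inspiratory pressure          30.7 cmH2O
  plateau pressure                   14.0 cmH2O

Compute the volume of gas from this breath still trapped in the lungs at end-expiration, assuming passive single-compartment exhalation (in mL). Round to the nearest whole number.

124

Vt = flow × Ti = 0.6833 L/s × 0.62 s × 1000 mL/L = 423.65 mL.
R = (PIP − Pplat)/V̇ = (30.7 − 14.0) / 0.6833 = 16.7/0.6833 = 24.44 cmH2O·s/L.
C = Vt/(Pplat − PEEP) = 423.65 / (14.0 − 4) = 423.65/10.0 = 42.365 mL/cmH2O.
τ = R × C = 24.44 × 0.04237 L/cmH2O = 1.036 s.
Fraction remaining = e^(−Te/τ) = e^(−1.27/1.036) = 0.2935.
Trapped volume = 423.65 × 0.2935 = 124.34 mL.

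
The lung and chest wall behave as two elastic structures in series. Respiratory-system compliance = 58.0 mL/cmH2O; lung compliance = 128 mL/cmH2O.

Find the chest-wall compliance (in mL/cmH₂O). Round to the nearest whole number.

106

1/Ccw = 1/Crs − 1/CL.
1/Ccw = 1/58.0 − 1/128 = 0.009429.
Ccw = 106.06 mL/cmH2O.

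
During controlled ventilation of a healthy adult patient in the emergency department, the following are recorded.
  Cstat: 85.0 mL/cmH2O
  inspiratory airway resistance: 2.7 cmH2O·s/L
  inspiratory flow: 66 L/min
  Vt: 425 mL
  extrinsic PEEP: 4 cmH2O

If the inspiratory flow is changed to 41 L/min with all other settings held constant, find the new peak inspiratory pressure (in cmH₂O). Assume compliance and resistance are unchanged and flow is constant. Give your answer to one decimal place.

Flow: 66 L/min ÷ 60 = 1.1 L/s.
New flow: 41 L/min ÷ 60 = 0.6833 L/s.
PIP = Vt/C + R·V̇ + PEEP (constant-flow equation of motion).
Only the resistive term changes: ΔPIP = R × ΔV̇ = 2.7 × (0.6833 − 1.1) = 2.7 × -0.4167 = -1.125 cmH2O.
Original PIP = 425/85.0 + 2.7×1.1 + 4 = 11.97 cmH2O; new PIP = 11.97 + (-1.125) = 10.845 cmH2O.

10.8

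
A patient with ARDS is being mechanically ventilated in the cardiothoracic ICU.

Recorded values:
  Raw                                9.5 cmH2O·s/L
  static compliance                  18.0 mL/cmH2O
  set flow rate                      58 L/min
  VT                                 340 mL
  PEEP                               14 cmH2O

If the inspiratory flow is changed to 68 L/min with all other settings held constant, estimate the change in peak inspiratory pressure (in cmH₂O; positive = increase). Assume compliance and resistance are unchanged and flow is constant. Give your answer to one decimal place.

Flow: 58 L/min ÷ 60 = 0.9667 L/s.
New flow: 68 L/min ÷ 60 = 1.1333 L/s.
PIP = Vt/C + R·V̇ + PEEP (constant-flow equation of motion).
Only the resistive term changes: ΔPIP = R × ΔV̇ = 9.5 × (1.1333 − 0.9667) = 9.5 × 0.1666 = 1.583 cmH2O.

1.6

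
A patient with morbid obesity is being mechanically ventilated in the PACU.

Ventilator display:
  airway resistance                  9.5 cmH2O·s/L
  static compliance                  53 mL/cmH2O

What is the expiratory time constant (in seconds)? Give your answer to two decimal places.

τ = R × C = 9.5 × 53 mL/cmH2O = 9.5 × 0.053 L/cmH2O = 0.5035 s.

0.50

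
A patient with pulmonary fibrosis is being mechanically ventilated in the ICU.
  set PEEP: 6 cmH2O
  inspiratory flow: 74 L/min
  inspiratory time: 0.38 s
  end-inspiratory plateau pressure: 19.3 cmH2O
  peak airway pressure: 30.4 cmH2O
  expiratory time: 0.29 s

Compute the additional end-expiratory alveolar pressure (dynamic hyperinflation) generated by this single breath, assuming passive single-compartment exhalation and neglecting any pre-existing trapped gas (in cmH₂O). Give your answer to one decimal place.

5.3

Flow: 74 L/min ÷ 60 = 1.2333 L/s.
Vt = flow × Ti = 1.2333 L/s × 0.38 s × 1000 mL/L = 468.65 mL.
R = (PIP − Pplat)/V̇ = (30.4 − 19.3) / 1.2333 = 11.1/1.2333 = 9.0 cmH2O·s/L.
C = Vt/(Pplat − PEEP) = 468.65 / (19.3 − 6) = 468.65/13.3 = 35.237 mL/cmH2O.
τ = R × C = 9.0 × 0.03524 L/cmH2O = 0.3172 s.
Fraction remaining = e^(−Te/τ) = e^(−0.29/0.3172) = 0.4008; trapped volume = 468.65 × 0.4008 = 187.83 mL.
Additional alveolar pressure from trapping ≈ V_trapped / C = 187.83 / 35.237 = 5.33 cmH2O.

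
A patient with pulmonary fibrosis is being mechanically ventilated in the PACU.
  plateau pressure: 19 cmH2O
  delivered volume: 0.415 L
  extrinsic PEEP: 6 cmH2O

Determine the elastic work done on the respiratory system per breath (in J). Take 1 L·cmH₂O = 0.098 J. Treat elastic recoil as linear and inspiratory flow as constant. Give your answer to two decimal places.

Elastic work ≈ ½ × (Pplat − PEEP) × Vt = 0.5 × (19 − 6) × 0.415 L = 0.5 × 13.0 × 0.415 = 2.698 L·cmH2O.
× 0.098 J/(L·cmH2O) → 0.2644 J.

0.26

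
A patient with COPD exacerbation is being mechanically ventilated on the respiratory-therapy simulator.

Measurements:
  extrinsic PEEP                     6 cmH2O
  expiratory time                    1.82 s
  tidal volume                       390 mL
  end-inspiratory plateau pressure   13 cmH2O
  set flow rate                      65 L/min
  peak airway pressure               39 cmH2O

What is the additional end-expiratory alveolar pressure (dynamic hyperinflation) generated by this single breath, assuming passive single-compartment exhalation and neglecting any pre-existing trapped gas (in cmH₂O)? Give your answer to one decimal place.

1.8

Flow: 65 L/min ÷ 60 = 1.0833 L/s.
R = (PIP − Pplat)/V̇ = (39 − 13) / 1.0833 = 26.0/1.0833 = 24.001 cmH2O·s/L.
C = Vt/(Pplat − PEEP) = 390.0 / (13 − 6) = 390.0/7.0 = 55.714 mL/cmH2O.
τ = R × C = 24.001 × 0.05571 L/cmH2O = 1.337 s.
Fraction remaining = e^(−Te/τ) = e^(−1.82/1.337) = 0.2563; trapped volume = 390.0 × 0.2563 = 99.957 mL.
Additional alveolar pressure from trapping ≈ V_trapped / C = 99.957 / 55.714 = 1.794 cmH2O.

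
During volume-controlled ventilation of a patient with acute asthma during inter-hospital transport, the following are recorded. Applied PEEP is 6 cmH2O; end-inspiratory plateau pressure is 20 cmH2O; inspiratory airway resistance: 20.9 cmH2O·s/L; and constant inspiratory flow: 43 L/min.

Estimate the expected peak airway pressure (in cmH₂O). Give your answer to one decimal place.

Flow: 43 L/min ÷ 60 = 0.7167 L/s.
PIP = Pplat + Raw × flow = 20 + 20.9 × 0.7167 = 20 + 14.979 = 34.979 cmH2O.

35.0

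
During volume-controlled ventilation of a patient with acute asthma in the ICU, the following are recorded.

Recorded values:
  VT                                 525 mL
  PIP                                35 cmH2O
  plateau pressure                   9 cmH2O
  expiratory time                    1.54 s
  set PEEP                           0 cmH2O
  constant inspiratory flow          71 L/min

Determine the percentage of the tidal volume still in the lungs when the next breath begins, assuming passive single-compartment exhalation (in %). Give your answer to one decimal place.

30.1

Flow: 71 L/min ÷ 60 = 1.1833 L/s.
R = (PIP − Pplat)/V̇ = (35 − 9) / 1.1833 = 26.0/1.1833 = 21.972 cmH2O·s/L.
C = Vt/(Pplat − PEEP) = 525.0 / (9 − 0) = 525.0/9.0 = 58.333 mL/cmH2O.
τ = R × C = 21.972 × 0.05833 L/cmH2O = 1.282 s.
Fraction remaining at end-expiration = e^(−Te/τ) = e^(−1.54/1.282) = 0.3008 → 30.08%.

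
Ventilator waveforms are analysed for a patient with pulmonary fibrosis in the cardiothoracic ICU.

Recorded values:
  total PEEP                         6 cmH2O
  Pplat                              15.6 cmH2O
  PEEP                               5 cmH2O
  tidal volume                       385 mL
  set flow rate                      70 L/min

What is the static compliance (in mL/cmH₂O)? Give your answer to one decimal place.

End-expiratory occlusion gives total PEEP = 6 cmH2O (intrinsic PEEP = 6 − 5 = 1). Use total PEEP for the elastic gradient.
Cstat = Vt / (Pplat − PEEPtotal) = 385 / (15.6 − 6) = 385 / 9.6 = 40.104 mL/cmH2O.

40.1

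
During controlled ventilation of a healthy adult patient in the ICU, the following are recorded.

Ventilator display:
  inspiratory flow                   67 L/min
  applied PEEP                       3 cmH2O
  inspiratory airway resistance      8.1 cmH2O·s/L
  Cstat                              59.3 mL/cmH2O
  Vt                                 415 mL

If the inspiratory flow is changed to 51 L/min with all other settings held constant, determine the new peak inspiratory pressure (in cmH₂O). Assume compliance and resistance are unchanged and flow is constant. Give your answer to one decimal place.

Flow: 67 L/min ÷ 60 = 1.1167 L/s.
New flow: 51 L/min ÷ 60 = 0.85 L/s.
PIP = Vt/C + R·V̇ + PEEP (constant-flow equation of motion).
Only the resistive term changes: ΔPIP = R × ΔV̇ = 8.1 × (0.85 − 1.1167) = 8.1 × -0.2667 = -2.16 cmH2O.
Original PIP = 415/59.3 + 8.1×1.1167 + 3 = 19.044 cmH2O; new PIP = 19.044 + (-2.16) = 16.884 cmH2O.

16.9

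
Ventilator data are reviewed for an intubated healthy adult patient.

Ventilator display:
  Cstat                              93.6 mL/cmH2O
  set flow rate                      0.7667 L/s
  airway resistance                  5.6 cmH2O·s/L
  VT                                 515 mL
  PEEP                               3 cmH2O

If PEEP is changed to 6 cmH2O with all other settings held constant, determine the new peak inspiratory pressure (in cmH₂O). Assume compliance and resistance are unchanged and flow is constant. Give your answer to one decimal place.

15.8

PIP = Vt/C + R·V̇ + PEEP (constant-flow equation of motion).
Only the baseline term changes: ΔPIP = ΔPEEP = 6 − 3 = 3.0 cmH2O.
Original PIP = 515/93.6 + 5.6×0.7667 + 3 = 12.796 cmH2O; new PIP = 12.796 + (3.0) = 15.796 cmH2O.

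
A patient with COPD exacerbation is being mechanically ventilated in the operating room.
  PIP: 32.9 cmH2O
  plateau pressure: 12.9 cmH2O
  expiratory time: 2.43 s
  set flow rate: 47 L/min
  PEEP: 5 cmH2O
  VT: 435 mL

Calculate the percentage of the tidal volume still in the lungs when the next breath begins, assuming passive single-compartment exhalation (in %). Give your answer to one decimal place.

17.8

Flow: 47 L/min ÷ 60 = 0.7833 L/s.
R = (PIP − Pplat)/V̇ = (32.9 − 12.9) / 0.7833 = 20.0/0.7833 = 25.533 cmH2O·s/L.
C = Vt/(Pplat − PEEP) = 435.0 / (12.9 − 5) = 435.0/7.9 = 55.063 mL/cmH2O.
τ = R × C = 25.533 × 0.05506 L/cmH2O = 1.406 s.
Fraction remaining at end-expiration = e^(−Te/τ) = e^(−2.43/1.406) = 0.1776 → 17.76%.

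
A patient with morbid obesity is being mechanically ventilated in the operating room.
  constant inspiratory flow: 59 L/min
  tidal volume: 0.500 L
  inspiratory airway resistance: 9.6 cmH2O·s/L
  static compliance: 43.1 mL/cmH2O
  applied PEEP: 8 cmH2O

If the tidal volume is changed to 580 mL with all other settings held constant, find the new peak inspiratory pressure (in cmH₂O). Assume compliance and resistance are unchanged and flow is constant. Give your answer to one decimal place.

30.9

Flow: 59 L/min ÷ 60 = 0.9833 L/s.
PIP = Vt/C + R·V̇ + PEEP (constant-flow equation of motion).
Only the elastic term changes: ΔPIP = ΔVt / C = (580 − 500) / 43.1 = 1.856 cmH2O.
Original PIP = 500/43.1 + 9.6×0.9833 + 8 = 29.041 cmH2O; new PIP = 29.041 + (1.856) = 30.897 cmH2O.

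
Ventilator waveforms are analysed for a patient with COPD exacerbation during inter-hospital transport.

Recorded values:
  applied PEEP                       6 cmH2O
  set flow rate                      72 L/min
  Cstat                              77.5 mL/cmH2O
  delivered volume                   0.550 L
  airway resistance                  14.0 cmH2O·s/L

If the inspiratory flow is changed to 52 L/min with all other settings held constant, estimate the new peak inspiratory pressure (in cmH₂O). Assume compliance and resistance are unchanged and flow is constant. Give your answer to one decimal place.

25.2

Flow: 72 L/min ÷ 60 = 1.2 L/s.
New flow: 52 L/min ÷ 60 = 0.8667 L/s.
PIP = Vt/C + R·V̇ + PEEP (constant-flow equation of motion).
Only the resistive term changes: ΔPIP = R × ΔV̇ = 14.0 × (0.8667 − 1.2) = 14.0 × -0.3333 = -4.666 cmH2O.
Original PIP = 550/77.5 + 14.0×1.2 + 6 = 29.897 cmH2O; new PIP = 29.897 + (-4.666) = 25.231 cmH2O.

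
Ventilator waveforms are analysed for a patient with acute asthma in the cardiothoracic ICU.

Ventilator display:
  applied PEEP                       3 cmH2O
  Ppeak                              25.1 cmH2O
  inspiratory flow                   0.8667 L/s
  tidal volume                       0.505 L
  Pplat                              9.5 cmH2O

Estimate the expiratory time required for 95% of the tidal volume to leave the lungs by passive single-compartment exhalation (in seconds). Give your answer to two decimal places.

4.19

R = (PIP − Pplat)/V̇ = (25.1 − 9.5) / 0.8667 = 15.6/0.8667 = 17.999 cmH2O·s/L.
C = Vt/(Pplat − PEEP) = 505.0 / (9.5 − 3) = 505.0/6.5 = 77.692 mL/cmH2O.
τ = R × C = 17.999 × 0.07769 L/cmH2O = 1.398 s.
t = −τ·ln(1 − 0.95) = −1.398·ln(0.05) = 4.188 s.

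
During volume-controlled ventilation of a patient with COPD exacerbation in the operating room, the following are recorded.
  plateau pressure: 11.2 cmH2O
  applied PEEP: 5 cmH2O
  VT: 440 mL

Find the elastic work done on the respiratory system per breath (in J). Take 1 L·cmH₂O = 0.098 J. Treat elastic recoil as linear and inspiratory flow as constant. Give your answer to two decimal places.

Elastic work ≈ ½ × (Pplat − PEEP) × Vt = 0.5 × (11.2 − 5) × 0.440 L = 0.5 × 6.2 × 0.440 = 1.364 L·cmH2O.
× 0.098 J/(L·cmH2O) → 0.1337 J.

0.13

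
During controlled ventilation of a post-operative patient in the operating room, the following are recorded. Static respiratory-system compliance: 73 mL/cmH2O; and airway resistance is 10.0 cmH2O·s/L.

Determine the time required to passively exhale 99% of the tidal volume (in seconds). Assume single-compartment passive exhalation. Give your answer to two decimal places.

τ = R × C = 10.0 × 73 mL/cmH2O = 10.0 × 0.073 L/cmH2O = 0.73 s.
Exhaled fraction f = 1 − e^(−t/τ) → t = −τ·ln(1 − f) = −0.73·ln(0.01) = 3.362 s.

3.36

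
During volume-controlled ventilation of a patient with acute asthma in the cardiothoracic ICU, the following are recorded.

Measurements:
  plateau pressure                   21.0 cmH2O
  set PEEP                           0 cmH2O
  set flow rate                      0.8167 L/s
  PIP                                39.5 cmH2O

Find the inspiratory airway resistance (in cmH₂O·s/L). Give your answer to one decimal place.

22.7

Raw = (PIP − Pplat) / flow = (39.5 − 21.0) / 0.8167 = 18.5 / 0.8167 = 22.652 cmH2O·s/L.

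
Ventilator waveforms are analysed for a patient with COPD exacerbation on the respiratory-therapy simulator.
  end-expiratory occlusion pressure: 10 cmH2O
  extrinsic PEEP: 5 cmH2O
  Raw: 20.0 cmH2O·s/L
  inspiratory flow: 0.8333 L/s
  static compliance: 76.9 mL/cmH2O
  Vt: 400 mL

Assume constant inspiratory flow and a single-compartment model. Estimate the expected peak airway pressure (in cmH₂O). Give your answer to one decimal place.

31.9

Total PEEP = 10 cmH2O (set 5 + intrinsic 5); this is the baseline alveolar pressure.
Equation of motion (constant flow): PIP = Vt/C + R·V̇ + PEEP.
PIP = 400/76.9 + 20.0×0.8333 + 10 = 5.202 + 16.666 + 10 = 31.868 cmH2O.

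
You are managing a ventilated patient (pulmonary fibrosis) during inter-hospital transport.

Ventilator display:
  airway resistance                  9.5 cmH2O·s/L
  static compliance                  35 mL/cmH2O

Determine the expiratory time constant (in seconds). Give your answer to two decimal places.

0.33

τ = R × C = 9.5 × 35 mL/cmH2O = 9.5 × 0.035 L/cmH2O = 0.3325 s.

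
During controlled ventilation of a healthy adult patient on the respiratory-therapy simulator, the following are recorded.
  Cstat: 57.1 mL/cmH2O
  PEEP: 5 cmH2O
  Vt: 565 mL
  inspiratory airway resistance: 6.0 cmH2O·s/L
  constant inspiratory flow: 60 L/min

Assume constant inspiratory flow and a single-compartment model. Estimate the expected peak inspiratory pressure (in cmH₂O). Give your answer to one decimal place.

Flow: 60 L/min ÷ 60 = 1 L/s.
Equation of motion (constant flow): PIP = Vt/C + R·V̇ + PEEP.
PIP = 565/57.1 + 6.0×1 + 5 = 9.895 + 6.0 + 5 = 20.895 cmH2O.

20.9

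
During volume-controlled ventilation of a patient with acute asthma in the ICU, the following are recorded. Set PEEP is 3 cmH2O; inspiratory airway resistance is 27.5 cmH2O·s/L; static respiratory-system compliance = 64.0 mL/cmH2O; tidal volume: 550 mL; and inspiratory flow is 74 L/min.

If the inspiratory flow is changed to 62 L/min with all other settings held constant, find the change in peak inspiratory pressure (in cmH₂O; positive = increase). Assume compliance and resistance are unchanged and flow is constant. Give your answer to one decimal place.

-5.5

Flow: 74 L/min ÷ 60 = 1.2333 L/s.
New flow: 62 L/min ÷ 60 = 1.0333 L/s.
PIP = Vt/C + R·V̇ + PEEP (constant-flow equation of motion).
Only the resistive term changes: ΔPIP = R × ΔV̇ = 27.5 × (1.0333 − 1.2333) = 27.5 × -0.2 = -5.5 cmH2O.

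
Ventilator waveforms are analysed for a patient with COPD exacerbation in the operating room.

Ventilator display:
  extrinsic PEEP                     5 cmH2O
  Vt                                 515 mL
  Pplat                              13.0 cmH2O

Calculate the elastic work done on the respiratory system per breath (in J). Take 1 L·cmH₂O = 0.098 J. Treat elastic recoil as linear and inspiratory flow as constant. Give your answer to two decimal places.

Elastic work ≈ ½ × (Pplat − PEEP) × Vt = 0.5 × (13.0 − 5) × 0.515 L = 0.5 × 8.0 × 0.515 = 2.06 L·cmH2O.
× 0.098 J/(L·cmH2O) → 0.2019 J.

0.20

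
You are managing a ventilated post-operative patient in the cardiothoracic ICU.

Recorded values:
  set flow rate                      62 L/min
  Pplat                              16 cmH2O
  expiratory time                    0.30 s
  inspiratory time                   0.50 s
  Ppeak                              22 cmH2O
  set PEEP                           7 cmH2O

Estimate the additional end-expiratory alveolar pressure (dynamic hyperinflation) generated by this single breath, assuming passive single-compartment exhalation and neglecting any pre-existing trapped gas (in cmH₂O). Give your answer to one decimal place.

Flow: 62 L/min ÷ 60 = 1.0333 L/s.
Vt = flow × Ti = 1.0333 L/s × 0.50 s × 1000 mL/L = 516.65 mL.
R = (PIP − Pplat)/V̇ = (22 − 16) / 1.0333 = 6.0/1.0333 = 5.807 cmH2O·s/L.
C = Vt/(Pplat − PEEP) = 516.65 / (16 − 7) = 516.65/9.0 = 57.406 mL/cmH2O.
τ = R × C = 5.807 × 0.05741 L/cmH2O = 0.3334 s.
Fraction remaining = e^(−Te/τ) = e^(−0.30/0.3334) = 0.4066; trapped volume = 516.65 × 0.4066 = 210.07 mL.
Additional alveolar pressure from trapping ≈ V_trapped / C = 210.07 / 57.406 = 3.659 cmH2O.

3.7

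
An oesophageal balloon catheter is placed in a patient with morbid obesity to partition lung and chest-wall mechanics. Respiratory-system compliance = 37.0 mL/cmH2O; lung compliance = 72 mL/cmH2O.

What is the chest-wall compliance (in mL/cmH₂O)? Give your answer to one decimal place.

1/Ccw = 1/Crs − 1/CL.
1/Ccw = 1/37.0 − 1/72 = 0.01314.
Ccw = 76.104 mL/cmH2O.

76.1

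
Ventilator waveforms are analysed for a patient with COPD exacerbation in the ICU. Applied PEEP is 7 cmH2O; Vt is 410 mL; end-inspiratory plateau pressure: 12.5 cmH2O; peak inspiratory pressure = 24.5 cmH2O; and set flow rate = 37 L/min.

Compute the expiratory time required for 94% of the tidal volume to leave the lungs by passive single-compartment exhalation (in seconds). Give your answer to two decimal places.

4.08

Flow: 37 L/min ÷ 60 = 0.6167 L/s.
R = (PIP − Pplat)/V̇ = (24.5 − 12.5) / 0.6167 = 12.0/0.6167 = 19.458 cmH2O·s/L.
C = Vt/(Pplat − PEEP) = 410.0 / (12.5 − 7) = 410.0/5.5 = 74.545 mL/cmH2O.
τ = R × C = 19.458 × 0.07455 L/cmH2O = 1.451 s.
t = −τ·ln(1 − 0.94) = −1.451·ln(0.06) = 4.082 s.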